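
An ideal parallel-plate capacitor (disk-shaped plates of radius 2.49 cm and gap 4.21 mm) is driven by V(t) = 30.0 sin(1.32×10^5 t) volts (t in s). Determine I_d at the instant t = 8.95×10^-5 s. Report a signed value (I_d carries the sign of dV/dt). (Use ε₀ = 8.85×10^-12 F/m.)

dV/dt = (30.0)(1.32×10^5)·cos(11.814) = 2.891×10^6 V/s.
I_d = C dV/dt with C = ε₀A/d = (8.85×10^-12)(1.948×10^-3)/(4.21×10^-3) = 4.095×10^-12 F, so I_d = (4.095×10^-12)(2.891×10^6) = 1.18×10^-5 A.

1.18×10^-5 A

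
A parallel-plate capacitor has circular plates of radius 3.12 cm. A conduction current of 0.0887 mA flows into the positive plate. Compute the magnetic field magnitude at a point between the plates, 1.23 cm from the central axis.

2.24×10^-10 T

No conduction current crosses the gap, so I_d there equals the 8.87×10^-5 A in the leads.
An Ampèrian loop of radius r encloses a fraction (r/R)² of I_d. Then B·2πr = μ₀ I_d (r/R)², giving B = μ₀ I_d r/(2πR²) = 2.24×10^-10 T.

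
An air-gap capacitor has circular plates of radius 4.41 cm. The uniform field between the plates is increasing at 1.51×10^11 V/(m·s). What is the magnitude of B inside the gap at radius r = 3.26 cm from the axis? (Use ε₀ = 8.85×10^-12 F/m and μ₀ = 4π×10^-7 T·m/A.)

2.74×10^-8 T

Through the whole plate area (πR² = 6.110×10^-3 m²), I_d = ε₀ πR² dE/dt = 8.165×10^-3 A.
∮B·dl = μ₀ I_d,enc with I_d,enc = I_d r²/R² = 4.462×10^-3 A; so B = μ₀ I_d,enc/(2πr) = 2.74×10^-8 T.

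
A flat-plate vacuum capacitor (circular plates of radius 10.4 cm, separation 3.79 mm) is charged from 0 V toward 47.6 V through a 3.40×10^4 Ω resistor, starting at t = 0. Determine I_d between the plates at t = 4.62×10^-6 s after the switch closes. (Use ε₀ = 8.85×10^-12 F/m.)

C = ε₀A/d = (8.85×10^-12)(0.03398)/(3.79×10^-3) = 7.935×10^-11 F and τ = RC = 2.698×10^-6 s. I_d in the gap equals the RC charging current.
I_d(t) = (V₀/R) e^(−t/τ) = 1.400×10^-3 · e^(−1.712) = 2.53×10^-4 A.

2.53×10^-4 A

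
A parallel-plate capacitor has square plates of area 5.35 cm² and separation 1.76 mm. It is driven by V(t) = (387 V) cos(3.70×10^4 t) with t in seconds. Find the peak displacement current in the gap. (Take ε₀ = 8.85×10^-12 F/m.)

The displacement current equals the conduction current C dV/dt, which peaks at C V₀ ω.
With C = ε₀A/d = (8.85×10^-12)(5.35×10^-4)/(1.76×10^-3) = 2.690×10^-12 F and ω = 3.70×10^4 rad/s, I_d,max = (2.690×10^-12)(387)(3.70×10^4) = 3.85×10^-5 A.

3.85×10^-5 A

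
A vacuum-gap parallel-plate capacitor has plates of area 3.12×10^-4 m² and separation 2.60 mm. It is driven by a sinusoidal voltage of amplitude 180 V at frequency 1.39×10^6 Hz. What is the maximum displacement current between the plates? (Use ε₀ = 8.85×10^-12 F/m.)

C = ε₀A/d = (8.85×10^-12)(3.12×10^-4)/(2.60×10^-3) = 1.062×10^-12 F; ω = 2πf = 8.734×10^6 rad/s.
I_d = C dV/dt, so |I_d|_max = C V₀ ω = (1.062×10^-12)(180)(8.734×10^6) = 1.67×10^-3 A.

1.67×10^-3 A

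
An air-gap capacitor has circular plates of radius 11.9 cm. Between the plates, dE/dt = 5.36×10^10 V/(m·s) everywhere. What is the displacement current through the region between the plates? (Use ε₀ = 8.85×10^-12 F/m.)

With a uniform field, Φ_E = EA, so I_d = ε₀ A dE/dt = 0.0211 A.

0.0211 A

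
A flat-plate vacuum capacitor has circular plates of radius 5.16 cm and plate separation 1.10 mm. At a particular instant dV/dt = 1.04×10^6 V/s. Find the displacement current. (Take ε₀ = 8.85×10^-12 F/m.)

E = V/d so dE/dt = (dV/dt)/d = 9.455×10^8 V/(m·s), and I_d = ε₀ A dE/dt = (8.85×10^-12)(8.365×10^-3)(9.455×10^8) = 7.00×10^-5 A.

7.00×10^-5 A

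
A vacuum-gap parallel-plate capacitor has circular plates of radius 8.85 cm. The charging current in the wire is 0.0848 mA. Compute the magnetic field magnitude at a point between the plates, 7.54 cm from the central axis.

1.63×10^-10 T

By continuity the displacement current in the gap matches the conduction current: I_d = 8.48×10^-5 A.
For r < R the Ampère–Maxwell law gives B(2πr) = μ₀ I_d (r²/R²), so B = μ₀ I_d r/(2πR²) = (4π×10^-7)(8.48×10^-5)(0.0754)/(2π·0.0885²) = 1.63×10^-10 T.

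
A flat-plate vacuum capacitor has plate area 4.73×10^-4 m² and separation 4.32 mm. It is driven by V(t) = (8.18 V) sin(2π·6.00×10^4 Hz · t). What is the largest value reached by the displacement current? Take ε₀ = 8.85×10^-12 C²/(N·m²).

2.99×10^-6 A

(dE/dt)_max = V₀ω/d = 7.139×10^8 V/(m·s); ω = 2πf = 3.770×10^5 rad/s.
I_d,max = ε₀ A (dE/dt)_max = (8.85×10^-12)(4.73×10^-4)(7.139×10^8) = 2.99×10^-6 A.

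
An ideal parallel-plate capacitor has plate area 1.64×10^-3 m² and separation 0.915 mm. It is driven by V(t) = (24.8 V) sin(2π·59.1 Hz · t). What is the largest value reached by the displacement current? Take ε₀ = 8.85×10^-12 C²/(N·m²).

(dE/dt)_max = V₀ω/d = 1.006×10^7 V/(m·s); ω = 2πf = 371.3 rad/s.
I_d,max = ε₀ A (dE/dt)_max = (8.85×10^-12)(1.64×10^-3)(1.006×10^7) = 1.46×10^-7 A.

1.46×10^-7 A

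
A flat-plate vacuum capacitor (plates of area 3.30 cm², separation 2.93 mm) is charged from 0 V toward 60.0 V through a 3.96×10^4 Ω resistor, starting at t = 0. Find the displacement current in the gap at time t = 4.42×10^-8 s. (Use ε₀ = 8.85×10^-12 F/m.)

With C = ε₀A/d = (8.85×10^-12)(3.30×10^-4)/(2.93×10^-3) = 9.968×10^-13 F, the time constant is τ = RC = 3.947×10^-8 s, so t/τ = 1.120 and e^(−t/τ) = 0.3263.
I_d = I_cond = (V₀/R) e^(−t/τ) = (1.515×10^-3)(0.3263) = 4.94×10^-4 A.

4.94×10^-4 A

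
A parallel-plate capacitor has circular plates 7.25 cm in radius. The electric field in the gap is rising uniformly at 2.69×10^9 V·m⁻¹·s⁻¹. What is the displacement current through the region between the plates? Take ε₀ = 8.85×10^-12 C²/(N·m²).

3.93×10^-4 A

I_d = ε₀ A (dE/dt) = (8.85×10^-12)(0.01651 m²)(2.69×10^9) = 3.93×10^-4 A.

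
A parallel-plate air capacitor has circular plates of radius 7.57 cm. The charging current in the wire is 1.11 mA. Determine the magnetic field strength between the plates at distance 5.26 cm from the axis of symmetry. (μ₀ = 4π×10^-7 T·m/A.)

By continuity the displacement current in the gap matches the conduction current: I_d = 1.11×10^-3 A.
For r < R the Ampère–Maxwell law gives B(2πr) = μ₀ I_d (r²/R²), so B = μ₀ I_d r/(2πR²) = (4π×10^-7)(1.11×10^-3)(0.0526)/(2π·0.0757²) = 2.04×10^-9 T.

2.04×10^-9 T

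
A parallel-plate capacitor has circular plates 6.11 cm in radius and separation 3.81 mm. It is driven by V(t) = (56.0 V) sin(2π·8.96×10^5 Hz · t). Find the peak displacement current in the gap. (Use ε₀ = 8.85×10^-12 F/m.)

C = ε₀A/d = (8.85×10^-12)(0.01173)/(3.81×10^-3) = 2.725×10^-11 F; ω = 2πf = 5.630×10^6 rad/s.
I_d = C dV/dt, so |I_d|_max = C V₀ ω = (2.725×10^-11)(56.0)(5.630×10^6) = 8.59×10^-3 A.

8.59×10^-3 A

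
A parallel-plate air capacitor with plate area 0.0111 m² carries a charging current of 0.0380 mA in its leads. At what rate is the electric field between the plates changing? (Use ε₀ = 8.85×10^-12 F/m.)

By continuity, I_d in the gap equals the 0.0380 mA flowing in the wire.
Since I_d = ε₀ A dE/dt, dE/dt = I_d/(ε₀A) = (3.80×10^-5)/((8.85×10^-12)(0.0111)) = 3.87×10^8 V/(m·s).

3.87×10^8 V/(m·s)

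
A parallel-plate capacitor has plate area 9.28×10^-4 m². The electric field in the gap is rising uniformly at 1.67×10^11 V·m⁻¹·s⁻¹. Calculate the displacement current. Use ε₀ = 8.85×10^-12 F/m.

With a uniform field, Φ_E = EA, so I_d = ε₀ A dE/dt = 1.37×10^-3 A.

1.37×10^-3 A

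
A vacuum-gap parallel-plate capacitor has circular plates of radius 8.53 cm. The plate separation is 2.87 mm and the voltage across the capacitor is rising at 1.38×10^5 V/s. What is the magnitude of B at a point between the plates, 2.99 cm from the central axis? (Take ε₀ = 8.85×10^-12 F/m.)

dE/dt = (dV/dt)/d = 4.808×10^7 V/(m·s); I_d = ε₀(πR²)(dE/dt) = (8.85×10^-12)(0.02286)(4.808×10^7) = 9.727×10^-6 A.
∮B·dl = μ₀ I_d,enc with I_d,enc = I_d r²/R² = 1.195×10^-6 A; so B = μ₀ I_d,enc/(2πr) = 7.99×10^-12 T.

7.99×10^-12 T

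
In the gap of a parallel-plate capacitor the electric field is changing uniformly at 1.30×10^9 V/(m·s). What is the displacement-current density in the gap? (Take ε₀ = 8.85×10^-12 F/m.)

0.0115 A/m²

The displacement-current density is ε₀ ∂E/∂t = (8.85×10^-12)(1.30×10^9) = 0.0115 A/m².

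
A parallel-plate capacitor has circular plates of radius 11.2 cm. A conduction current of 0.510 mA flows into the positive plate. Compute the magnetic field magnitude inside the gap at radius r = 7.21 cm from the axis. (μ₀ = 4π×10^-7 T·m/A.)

5.86×10^-10 T

By continuity the displacement current in the gap matches the conduction current: I_d = 5.10×10^-4 A.
∮B·dl = μ₀ I_d,enc with I_d,enc = I_d r²/R² = 2.114×10^-4 A; so B = μ₀ I_d,enc/(2πr) = 5.86×10^-10 T.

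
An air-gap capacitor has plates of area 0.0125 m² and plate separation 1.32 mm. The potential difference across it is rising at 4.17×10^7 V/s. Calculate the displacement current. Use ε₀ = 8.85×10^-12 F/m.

3.49×10^-3 A

The displacement current equals the charging current C dV/dt. With C = ε₀A/d = (8.85×10^-12)(0.0125)/(1.32×10^-3) = 8.381×10^-11 F, I_d = (8.381×10^-11)(4.17×10^7) = 3.49×10^-3 A.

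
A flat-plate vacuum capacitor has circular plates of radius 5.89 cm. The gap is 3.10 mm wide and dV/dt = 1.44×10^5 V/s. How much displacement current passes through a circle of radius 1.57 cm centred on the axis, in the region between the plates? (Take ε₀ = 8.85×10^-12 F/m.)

3.18×10^-7 A

dE/dt = (dV/dt)/d = 4.645×10^7 V/(m·s); I_d = ε₀(πR²)(dE/dt) = (8.85×10^-12)(0.01090)(4.645×10^7) = 4.481×10^-6 A.
Through an area πr² the displacement current is I_d·(πr²/πR²) = I_d (r/R)² = 3.18×10^-7 A.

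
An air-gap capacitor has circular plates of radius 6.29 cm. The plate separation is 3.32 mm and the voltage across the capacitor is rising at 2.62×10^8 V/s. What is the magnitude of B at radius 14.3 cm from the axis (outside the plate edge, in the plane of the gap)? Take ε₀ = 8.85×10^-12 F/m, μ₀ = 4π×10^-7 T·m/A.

1.21×10^-8 T

dE/dt = (dV/dt)/d = 7.892×10^10 V/(m·s); I_d = ε₀(πR²)(dE/dt) = (8.85×10^-12)(0.01243)(7.892×10^10) = 8.682×10^-3 A.
With r > R the enclosed displacement current is the full I_d; B = μ₀ I_d / (2πr) = 1.21×10^-8 T.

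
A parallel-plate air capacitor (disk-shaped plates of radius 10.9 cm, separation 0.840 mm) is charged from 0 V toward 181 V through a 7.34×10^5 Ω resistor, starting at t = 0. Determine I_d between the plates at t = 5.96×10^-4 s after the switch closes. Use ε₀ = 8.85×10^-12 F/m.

With C = ε₀A/d = (8.85×10^-12)(0.03733)/(8.40×10^-4) = 3.933×10^-10 F, the time constant is τ = RC = 2.887×10^-4 s, so t/τ = 2.064 and e^(−t/τ) = 0.1269.
I_d = I_cond = (V₀/R) e^(−t/τ) = (2.466×10^-4)(0.1269) = 3.13×10^-5 A.

3.13×10^-5 A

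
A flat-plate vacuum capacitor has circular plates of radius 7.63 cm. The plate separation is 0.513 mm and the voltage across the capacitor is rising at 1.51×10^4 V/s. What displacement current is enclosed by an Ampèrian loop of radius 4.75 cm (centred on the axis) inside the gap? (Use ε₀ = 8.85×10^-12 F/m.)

I_d = C dV/dt with C = ε₀πR²/d = 3.155×10^-10 F, so I_d = (3.155×10^-10)(1.51×10^4) = 4.764×10^-6 A.
Through an area πr² the displacement current is I_d·(πr²/πR²) = I_d (r/R)² = 1.85×10^-6 A.

1.85×10^-6 A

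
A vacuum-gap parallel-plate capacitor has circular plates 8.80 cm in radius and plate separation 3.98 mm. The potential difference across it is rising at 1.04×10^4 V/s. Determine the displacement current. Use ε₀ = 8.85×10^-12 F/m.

E = V/d so dE/dt = (dV/dt)/d = 2.613×10^6 V/(m·s), and I_d = ε₀ A dE/dt = (8.85×10^-12)(0.02433)(2.613×10^6) = 5.63×10^-7 A.

5.63×10^-7 A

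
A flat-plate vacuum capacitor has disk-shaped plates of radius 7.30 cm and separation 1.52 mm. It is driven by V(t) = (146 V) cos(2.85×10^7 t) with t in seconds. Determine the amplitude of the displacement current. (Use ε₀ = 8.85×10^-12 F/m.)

0.406 A

C = ε₀A/d = (8.85×10^-12)(0.01674)/(1.52×10^-3) = 9.747×10^-11 F; ω = 2.85×10^7 rad/s.
I_d = C dV/dt, so |I_d|_max = C V₀ ω = (9.747×10^-11)(146)(2.85×10^7) = 0.406 A.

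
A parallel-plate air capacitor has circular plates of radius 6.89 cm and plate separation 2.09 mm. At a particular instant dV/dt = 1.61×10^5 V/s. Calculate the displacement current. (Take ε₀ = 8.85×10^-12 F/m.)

1.02×10^-5 A

The displacement current equals the charging current C dV/dt. With C = ε₀A/d = (8.85×10^-12)(0.01491)/(2.09×10^-3) = 6.314×10^-11 F, I_d = (6.314×10^-11)(1.61×10^5) = 1.02×10^-5 A.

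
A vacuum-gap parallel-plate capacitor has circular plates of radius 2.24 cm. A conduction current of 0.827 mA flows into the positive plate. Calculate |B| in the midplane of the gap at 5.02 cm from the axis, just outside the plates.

Between the plates the displacement current equals the wire current: I_d = 0.827 mA = 8.27×10^-4 A.
With r > R the enclosed displacement current is the full I_d; B = μ₀ I_d / (2πr) = 3.29×10^-9 T.

3.29×10^-9 T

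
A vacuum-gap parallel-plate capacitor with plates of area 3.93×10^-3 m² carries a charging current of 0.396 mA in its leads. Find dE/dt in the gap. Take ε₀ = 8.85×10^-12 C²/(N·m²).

Charge continuity gives I_d = I = 3.96×10^-4 A between the plates.
Since I_d = ε₀ A dE/dt, dE/dt = I_d/(ε₀A) = (3.96×10^-4)/((8.85×10^-12)(3.93×10^-3)) = 1.14×10^10 V/(m·s).

1.14×10^10 V/(m·s)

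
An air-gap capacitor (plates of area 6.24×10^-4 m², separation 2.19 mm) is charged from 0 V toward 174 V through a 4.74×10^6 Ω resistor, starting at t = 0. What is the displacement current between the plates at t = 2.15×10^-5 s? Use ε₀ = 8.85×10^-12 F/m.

With C = ε₀A/d = (8.85×10^-12)(6.24×10^-4)/(2.19×10^-3) = 2.522×10^-12 F, the time constant is τ = RC = 1.195×10^-5 s, so t/τ = 1.799 and e^(−t/τ) = 0.1655.
I_d = I_cond = (V₀/R) e^(−t/τ) = (3.671×10^-5)(0.1655) = 6.08×10^-6 A.

6.08×10^-6 A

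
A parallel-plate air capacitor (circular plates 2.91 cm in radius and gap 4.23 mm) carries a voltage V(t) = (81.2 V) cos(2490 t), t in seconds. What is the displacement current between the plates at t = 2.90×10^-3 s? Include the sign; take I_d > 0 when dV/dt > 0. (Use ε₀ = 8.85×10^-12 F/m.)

C = ε₀A/d = (8.85×10^-12)(2.660×10^-3)/(4.23×10^-3) = 5.565×10^-12 F. dV/dt = V₀ω·−sin(ωt); at ωt = 7.221 rad this factor is -0.8063.
I_d = C dV/dt = (5.565×10^-12)(81.2)(2490)(-0.8063) = -9.07×10^-7 A.

-9.07×10^-7 A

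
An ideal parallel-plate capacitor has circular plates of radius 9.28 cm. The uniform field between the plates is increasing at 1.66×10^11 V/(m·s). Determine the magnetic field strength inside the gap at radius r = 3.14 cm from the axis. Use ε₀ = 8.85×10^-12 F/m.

Total displacement current: I_d = ε₀(πR²)(dE/dt) = (8.85×10^-12)(0.02705)(1.66×10^11) = 0.03974 A.
For r < R the Ampère–Maxwell law gives B(2πr) = μ₀ I_d (r²/R²), so B = μ₀ I_d r/(2πR²) = (4π×10^-7)(0.03974)(0.0314)/(2π·0.0928²) = 2.90×10^-8 T.

2.90×10^-8 T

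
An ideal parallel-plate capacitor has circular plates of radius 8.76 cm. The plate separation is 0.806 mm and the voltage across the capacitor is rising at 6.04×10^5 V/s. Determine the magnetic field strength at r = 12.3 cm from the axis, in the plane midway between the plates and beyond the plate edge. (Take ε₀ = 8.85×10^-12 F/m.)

With E = V/d, dE/dt = 7.494×10^8 V/(m·s) and πR² = 0.02411 m², giving I_d = ε₀ πR² dE/dt = 1.599×10^-4 A.
Outside the plates the loop encloses all of I_d, so B·2πr = μ₀ I_d and B = 2.60×10^-10 T.

2.60×10^-10 T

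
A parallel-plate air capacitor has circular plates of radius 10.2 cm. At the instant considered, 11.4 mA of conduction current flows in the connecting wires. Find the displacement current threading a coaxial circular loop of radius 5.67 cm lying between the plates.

Between the plates the displacement current equals the wire current: I_d = 11.4 mA = 0.0114 A.
Since J_d is uniform, the enclosed fraction is (r/R)² = 0.3090, giving I_d,enc = 3.52×10^-3 A.

3.52×10^-3 A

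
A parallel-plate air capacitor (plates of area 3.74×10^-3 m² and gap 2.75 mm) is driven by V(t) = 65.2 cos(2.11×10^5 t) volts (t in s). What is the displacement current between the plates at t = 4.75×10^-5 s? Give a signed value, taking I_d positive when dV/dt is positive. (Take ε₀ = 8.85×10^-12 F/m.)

9.32×10^-5 A

C = ε₀A/d = (8.85×10^-12)(3.74×10^-3)/(2.75×10^-3) = 1.204×10^-11 F. dV/dt = V₀ω·−sin(ωt); at ωt = 10.0225 rad this factor is 0.5628.
I_d = C dV/dt = (1.204×10^-11)(65.2)(2.11×10^5)(0.5628) = 9.32×10^-5 A.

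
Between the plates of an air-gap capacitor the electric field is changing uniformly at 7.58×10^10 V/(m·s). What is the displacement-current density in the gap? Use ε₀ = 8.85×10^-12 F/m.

0.671 A/m²

J_d = ε₀ ∂E/∂t, so J_d = 0.671 A/m².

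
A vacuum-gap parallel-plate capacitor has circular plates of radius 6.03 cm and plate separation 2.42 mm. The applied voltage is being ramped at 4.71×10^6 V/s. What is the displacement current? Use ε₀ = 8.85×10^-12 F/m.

The field between the plates is E = V/d, so dE/dt = (4.71×10^6)/(2.42×10^-3 m) = 1.946×10^9 V/(m·s).
I_d = ε₀ A (dE/dt) = (8.85×10^-12)(0.01142)(1.946×10^9) = 1.97×10^-4 A.

1.97×10^-4 A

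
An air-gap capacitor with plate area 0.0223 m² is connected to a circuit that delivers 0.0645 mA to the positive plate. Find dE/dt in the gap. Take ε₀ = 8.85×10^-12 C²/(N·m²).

The displacement current between the plates equals the conduction current, I_d = 0.0645 mA.
Inverting I_d = ε₀ A dE/dt gives dE/dt = 6.45×10^-5 / (8.85×10^-12 · 0.0223) = 3.27×10^8 V/(m·s).

3.27×10^8 V/(m·s)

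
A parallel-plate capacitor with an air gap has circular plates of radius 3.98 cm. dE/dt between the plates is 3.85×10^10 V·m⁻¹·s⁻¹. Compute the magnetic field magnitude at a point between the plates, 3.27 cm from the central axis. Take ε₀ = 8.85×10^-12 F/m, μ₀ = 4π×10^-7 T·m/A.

7.00×10^-9 T

Total displacement current: I_d = ε₀(πR²)(dE/dt) = (8.85×10^-12)(4.976×10^-3)(3.85×10^10) = 1.695×10^-3 A.
An Ampèrian loop of radius r encloses a fraction (r/R)² of I_d. Then B·2πr = μ₀ I_d (r/R)², giving B = μ₀ I_d r/(2πR²) = 7.00×10^-9 T.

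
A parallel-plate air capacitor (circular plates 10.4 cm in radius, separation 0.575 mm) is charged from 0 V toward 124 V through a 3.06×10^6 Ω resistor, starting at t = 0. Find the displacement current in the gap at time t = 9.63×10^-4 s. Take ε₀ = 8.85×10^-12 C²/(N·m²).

2.22×10^-5 A

C = ε₀A/d = (8.85×10^-12)(0.03398)/(5.75×10^-4) = 5.230×10^-10 F, so τ = RC = 1.600×10^-3 s.
The conduction current is I(t) = (V₀/R) e^(−t/τ), and the displacement current between the plates equals it.
t/τ = 0.6019; I_d = (124/3.06×10^6) · e^(−0.6019) = (4.052×10^-5)(0.5478) = 2.22×10^-5 A.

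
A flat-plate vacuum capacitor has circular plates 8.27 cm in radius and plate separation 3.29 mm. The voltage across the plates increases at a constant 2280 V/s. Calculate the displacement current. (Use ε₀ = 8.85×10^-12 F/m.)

1.32×10^-7 A

The displacement current equals the charging current C dV/dt. With C = ε₀A/d = (8.85×10^-12)(0.02149)/(3.29×10^-3) = 5.781×10^-11 F, I_d = (5.781×10^-11)(2280) = 1.32×10^-7 A.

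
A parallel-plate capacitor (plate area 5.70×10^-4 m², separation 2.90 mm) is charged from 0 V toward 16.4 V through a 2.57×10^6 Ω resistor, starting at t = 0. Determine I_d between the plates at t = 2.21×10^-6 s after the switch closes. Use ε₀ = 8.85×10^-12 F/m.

3.89×10^-6 A

With C = ε₀A/d = (8.85×10^-12)(5.70×10^-4)/(2.90×10^-3) = 1.739×10^-12 F, the time constant is τ = RC = 4.469×10^-6 s, so t/τ = 0.4945 and e^(−t/τ) = 0.6099.
I_d = I_cond = (V₀/R) e^(−t/τ) = (6.381×10^-6)(0.6099) = 3.89×10^-6 A.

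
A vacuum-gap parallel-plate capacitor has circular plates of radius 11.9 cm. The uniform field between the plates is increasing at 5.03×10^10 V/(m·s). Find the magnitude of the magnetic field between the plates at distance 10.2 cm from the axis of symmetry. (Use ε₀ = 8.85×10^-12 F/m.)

Total displacement current: I_d = ε₀(πR²)(dE/dt) = (8.85×10^-12)(0.04449)(5.03×10^10) = 0.01980 A.
An Ampèrian loop of radius r encloses a fraction (r/R)² of I_d. Then B·2πr = μ₀ I_d (r/R)², giving B = μ₀ I_d r/(2πR²) = 2.85×10^-8 T.

2.85×10^-8 T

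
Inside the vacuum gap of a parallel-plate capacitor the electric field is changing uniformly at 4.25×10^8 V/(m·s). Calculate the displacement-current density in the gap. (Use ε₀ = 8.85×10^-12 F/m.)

The displacement-current density is ε₀ ∂E/∂t = (8.85×10^-12)(4.25×10^8) = 3.76×10^-3 A/m².

3.76×10^-3 A/m²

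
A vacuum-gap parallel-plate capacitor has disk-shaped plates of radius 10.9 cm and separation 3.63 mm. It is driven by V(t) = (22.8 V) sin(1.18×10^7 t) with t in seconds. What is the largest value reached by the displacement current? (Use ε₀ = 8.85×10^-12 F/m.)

(dE/dt)_max = V₀ω/d = 7.412×10^10 V/(m·s); ω = 1.18×10^7 rad/s.
I_d,max = ε₀ A (dE/dt)_max = (8.85×10^-12)(0.03733)(7.412×10^10) = 0.0245 A.

0.0245 A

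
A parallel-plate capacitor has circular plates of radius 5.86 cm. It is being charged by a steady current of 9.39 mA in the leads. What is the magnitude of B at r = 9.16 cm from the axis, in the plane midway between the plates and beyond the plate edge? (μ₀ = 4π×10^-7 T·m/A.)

2.05×10^-8 T

Between the plates the displacement current equals the wire current: I_d = 9.39 mA = 9.39×10^-3 A.
For r ≥ R the full I_d is enclosed: B = μ₀ I_d/(2πr) = (4π×10^-7)(9.39×10^-3)/(2π·0.0916) = 2.05×10^-8 T.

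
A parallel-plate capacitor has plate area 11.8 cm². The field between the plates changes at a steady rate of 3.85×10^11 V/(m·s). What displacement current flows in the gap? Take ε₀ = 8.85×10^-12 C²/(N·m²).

I_d = ε₀ A (dE/dt) = (8.85×10^-12)(1.18×10^-3 m²)(3.85×10^11) = 4.02×10^-3 A.

4.02×10^-3 A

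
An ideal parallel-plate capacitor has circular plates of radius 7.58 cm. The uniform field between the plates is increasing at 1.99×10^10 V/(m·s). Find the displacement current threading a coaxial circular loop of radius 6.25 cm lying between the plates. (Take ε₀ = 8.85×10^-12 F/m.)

I_d = ε₀ dΦ_E/dt = ε₀ πR² (dE/dt) = (8.85×10^-12)(0.01805)(1.99×10^10) = 3.179×10^-3 A through the full plate area.
Since J_d is uniform, the enclosed fraction is (r/R)² = 0.6799, giving I_d,enc = 2.16×10^-3 A.

2.16×10^-3 A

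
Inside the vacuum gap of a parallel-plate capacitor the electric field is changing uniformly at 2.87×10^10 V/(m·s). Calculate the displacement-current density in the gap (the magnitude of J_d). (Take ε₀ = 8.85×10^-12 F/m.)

The displacement-current density is ε₀ ∂E/∂t = (8.85×10^-12)(2.87×10^10) = 0.254 A/m².

0.254 A/m²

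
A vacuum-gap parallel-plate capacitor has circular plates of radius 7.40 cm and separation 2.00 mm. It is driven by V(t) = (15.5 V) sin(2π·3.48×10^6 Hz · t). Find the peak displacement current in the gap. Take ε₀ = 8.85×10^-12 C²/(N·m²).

0.0258 A

(dE/dt)_max = V₀ω/d = 1.695×10^11 V/(m·s); ω = 2πf = 2.187×10^7 rad/s.
I_d,max = ε₀ A (dE/dt)_max = (8.85×10^-12)(0.01720)(1.695×10^11) = 0.0258 A.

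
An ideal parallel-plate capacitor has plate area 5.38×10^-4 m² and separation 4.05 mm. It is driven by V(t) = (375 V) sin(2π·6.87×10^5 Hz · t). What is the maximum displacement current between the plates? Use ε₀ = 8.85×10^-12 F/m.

1.90×10^-3 A

(dE/dt)_max = V₀ω/d = 3.997×10^11 V/(m·s); ω = 2πf = 4.317×10^6 rad/s.
I_d,max = ε₀ A (dE/dt)_max = (8.85×10^-12)(5.38×10^-4)(3.997×10^11) = 1.90×10^-3 A.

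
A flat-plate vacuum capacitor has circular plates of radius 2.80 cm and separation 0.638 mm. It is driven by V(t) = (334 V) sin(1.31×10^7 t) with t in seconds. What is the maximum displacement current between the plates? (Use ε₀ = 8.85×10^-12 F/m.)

0.149 A

(dE/dt)_max = V₀ω/d = 6.858×10^12 V/(m·s); ω = 1.31×10^7 rad/s.
I_d,max = ε₀ A (dE/dt)_max = (8.85×10^-12)(2.463×10^-3)(6.858×10^12) = 0.149 A.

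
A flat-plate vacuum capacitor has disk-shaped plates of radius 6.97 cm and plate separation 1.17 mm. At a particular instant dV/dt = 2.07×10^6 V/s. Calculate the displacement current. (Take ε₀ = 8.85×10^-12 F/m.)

The displacement current equals the charging current C dV/dt. With C = ε₀A/d = (8.85×10^-12)(0.01526)/(1.17×10^-3) = 1.154×10^-10 F, I_d = (1.154×10^-10)(2.07×10^6) = 2.39×10^-4 A.

2.39×10^-4 A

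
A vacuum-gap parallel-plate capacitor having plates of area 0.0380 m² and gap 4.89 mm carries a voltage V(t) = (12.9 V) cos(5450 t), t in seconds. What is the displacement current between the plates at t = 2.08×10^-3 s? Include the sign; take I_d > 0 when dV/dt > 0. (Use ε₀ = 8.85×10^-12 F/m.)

dV/dt = (12.9)(5450)·−sin(11.336) = 6.627×10^4 V/s.
I_d = C dV/dt with C = ε₀A/d = (8.85×10^-12)(0.0380)/(4.89×10^-3) = 6.877×10^-11 F, so I_d = (6.877×10^-11)(6.627×10^4) = 4.56×10^-6 A.

4.56×10^-6 A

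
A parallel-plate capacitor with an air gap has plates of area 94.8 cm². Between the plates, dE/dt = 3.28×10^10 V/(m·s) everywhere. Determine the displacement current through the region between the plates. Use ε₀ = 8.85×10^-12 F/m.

I_d = ε₀ A (dE/dt) = (8.85×10^-12)(9.48×10^-3 m²)(3.28×10^10) = 2.75×10^-3 A.

2.75×10^-3 A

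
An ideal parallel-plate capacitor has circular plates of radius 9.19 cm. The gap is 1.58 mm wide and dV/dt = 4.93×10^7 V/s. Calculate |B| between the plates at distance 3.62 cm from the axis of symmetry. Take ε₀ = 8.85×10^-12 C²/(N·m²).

6.28×10^-9 T

I_d = C dV/dt with C = ε₀πR²/d = 1.486×10^-10 F, so I_d = (1.486×10^-10)(4.93×10^7) = 7.326×10^-3 A.
∮B·dl = μ₀ I_d,enc with I_d,enc = I_d r²/R² = 1.137×10^-3 A; so B = μ₀ I_d,enc/(2πr) = 6.28×10^-9 T.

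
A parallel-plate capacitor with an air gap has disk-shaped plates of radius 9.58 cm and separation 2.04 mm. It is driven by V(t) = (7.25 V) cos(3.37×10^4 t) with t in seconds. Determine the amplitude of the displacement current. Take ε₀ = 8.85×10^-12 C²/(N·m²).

3.06×10^-5 A

The displacement current equals the conduction current C dV/dt, which peaks at C V₀ ω.
With C = ε₀A/d = (8.85×10^-12)(0.02883)/(2.04×10^-3) = 1.251×10^-10 F and ω = 3.37×10^4 rad/s, I_d,max = (1.251×10^-10)(7.25)(3.37×10^4) = 3.06×10^-5 A.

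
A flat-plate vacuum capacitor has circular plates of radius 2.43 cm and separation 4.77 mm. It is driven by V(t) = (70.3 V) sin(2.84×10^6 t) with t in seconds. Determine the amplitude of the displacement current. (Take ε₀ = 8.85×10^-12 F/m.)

6.87×10^-4 A

(dE/dt)_max = V₀ω/d = 4.186×10^10 V/(m·s); ω = 2.84×10^6 rad/s.
I_d,max = ε₀ A (dE/dt)_max = (8.85×10^-12)(1.855×10^-3)(4.186×10^10) = 6.87×10^-4 A.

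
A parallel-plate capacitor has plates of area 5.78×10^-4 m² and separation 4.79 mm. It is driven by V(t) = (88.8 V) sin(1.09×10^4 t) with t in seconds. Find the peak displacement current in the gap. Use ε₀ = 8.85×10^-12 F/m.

The displacement current equals the conduction current C dV/dt, which peaks at C V₀ ω.
With C = ε₀A/d = (8.85×10^-12)(5.78×10^-4)/(4.79×10^-3) = 1.068×10^-12 F and ω = 1.09×10^4 rad/s, I_d,max = (1.068×10^-12)(88.8)(1.09×10^4) = 1.03×10^-6 A.

1.03×10^-6 A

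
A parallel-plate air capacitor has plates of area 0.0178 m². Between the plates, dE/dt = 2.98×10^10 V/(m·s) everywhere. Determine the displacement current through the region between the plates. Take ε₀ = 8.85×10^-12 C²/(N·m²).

I_d = ε₀ A (dE/dt) = (8.85×10^-12)(0.0178 m²)(2.98×10^10) = 4.69×10^-3 A.

4.69×10^-3 A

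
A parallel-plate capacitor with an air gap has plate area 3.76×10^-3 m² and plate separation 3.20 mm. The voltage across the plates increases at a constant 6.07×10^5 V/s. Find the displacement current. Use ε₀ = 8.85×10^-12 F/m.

The field between the plates is E = V/d, so dE/dt = (6.07×10^5)/(3.20×10^-3 m) = 1.897×10^8 V/(m·s).
I_d = ε₀ A (dE/dt) = (8.85×10^-12)(3.76×10^-3)(1.897×10^8) = 6.31×10^-6 A.

6.31×10^-6 A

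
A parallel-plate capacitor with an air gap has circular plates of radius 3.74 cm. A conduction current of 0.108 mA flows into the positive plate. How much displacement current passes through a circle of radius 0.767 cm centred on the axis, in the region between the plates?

4.54×10^-6 A

By continuity the displacement current in the gap matches the conduction current: I_d = 1.08×10^-4 A.
Through an area πr² the displacement current is I_d·(πr²/πR²) = I_d (r/R)² = 4.54×10^-6 A.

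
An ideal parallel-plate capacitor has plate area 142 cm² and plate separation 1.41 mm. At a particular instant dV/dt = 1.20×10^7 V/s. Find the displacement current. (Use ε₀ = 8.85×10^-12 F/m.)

C = ε₀A/d = (8.85×10^-12)(0.0142)/(1.41×10^-3) = 8.913×10^-11 F.
I_d = C dV/dt = (8.913×10^-11)(1.20×10^7) = 1.07×10^-3 A.

1.07×10^-3 A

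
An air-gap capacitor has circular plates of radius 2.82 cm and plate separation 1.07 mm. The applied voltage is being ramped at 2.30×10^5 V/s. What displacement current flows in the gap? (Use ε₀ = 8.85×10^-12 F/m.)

4.75×10^-6 A

E = V/d so dE/dt = (dV/dt)/d = 2.150×10^8 V/(m·s), and I_d = ε₀ A dE/dt = (8.85×10^-12)(2.498×10^-3)(2.150×10^8) = 4.75×10^-6 A.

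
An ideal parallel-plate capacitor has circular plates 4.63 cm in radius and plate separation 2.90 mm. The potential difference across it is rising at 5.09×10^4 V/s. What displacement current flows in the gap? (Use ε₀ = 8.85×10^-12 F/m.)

1.05×10^-6 A

E = V/d so dE/dt = (dV/dt)/d = 1.755×10^7 V/(m·s), and I_d = ε₀ A dE/dt = (8.85×10^-12)(6.735×10^-3)(1.755×10^7) = 1.05×10^-6 A.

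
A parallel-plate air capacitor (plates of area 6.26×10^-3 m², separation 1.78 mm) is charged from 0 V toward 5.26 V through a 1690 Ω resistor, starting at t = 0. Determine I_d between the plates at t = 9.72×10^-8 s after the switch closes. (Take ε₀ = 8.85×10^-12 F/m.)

With C = ε₀A/d = (8.85×10^-12)(6.26×10^-3)/(1.78×10^-3) = 3.112×10^-11 F, the time constant is τ = RC = 5.259×10^-8 s, so t/τ = 1.848 and e^(−t/τ) = 0.1576.
I_d = I_cond = (V₀/R) e^(−t/τ) = (3.112×10^-3)(0.1576) = 4.90×10^-4 A.

4.90×10^-4 A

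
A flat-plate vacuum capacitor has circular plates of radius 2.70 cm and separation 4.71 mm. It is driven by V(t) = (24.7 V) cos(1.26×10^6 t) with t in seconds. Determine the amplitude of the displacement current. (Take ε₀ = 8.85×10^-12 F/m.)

1.34×10^-4 A

The displacement current equals the conduction current C dV/dt, which peaks at C V₀ ω.
With C = ε₀A/d = (8.85×10^-12)(2.290×10^-3)/(4.71×10^-3) = 4.303×10^-12 F and ω = 1.26×10^6 rad/s, I_d,max = (4.303×10^-12)(24.7)(1.26×10^6) = 1.34×10^-4 A.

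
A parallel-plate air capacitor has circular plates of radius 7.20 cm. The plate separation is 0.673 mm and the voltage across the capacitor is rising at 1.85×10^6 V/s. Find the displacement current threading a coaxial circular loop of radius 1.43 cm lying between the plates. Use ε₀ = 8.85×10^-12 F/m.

With E = V/d, dE/dt = 2.749×10^9 V/(m·s) and πR² = 0.01629 m², giving I_d = ε₀ πR² dE/dt = 3.963×10^-4 A.
Since J_d is uniform, the enclosed fraction is (r/R)² = 0.03945, giving I_d,enc = 1.56×10^-5 A.

1.56×10^-5 A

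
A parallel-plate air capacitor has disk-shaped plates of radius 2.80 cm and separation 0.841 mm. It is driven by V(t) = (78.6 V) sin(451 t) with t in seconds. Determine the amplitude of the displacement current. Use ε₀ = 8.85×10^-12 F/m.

9.19×10^-7 A

C = ε₀A/d = (8.85×10^-12)(2.463×10^-3)/(8.41×10^-4) = 2.592×10^-11 F; ω = 451 rad/s.
I_d = C dV/dt, so |I_d|_max = C V₀ ω = (2.592×10^-11)(78.6)(451) = 9.19×10^-7 A.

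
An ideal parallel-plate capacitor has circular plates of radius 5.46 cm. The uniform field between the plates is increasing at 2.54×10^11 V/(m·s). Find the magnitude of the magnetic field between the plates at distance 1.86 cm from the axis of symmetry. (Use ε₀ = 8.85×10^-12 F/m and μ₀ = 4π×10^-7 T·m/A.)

2.63×10^-8 T

I_d = ε₀ dΦ_E/dt = ε₀ πR² (dE/dt) = (8.85×10^-12)(9.366×10^-3)(2.54×10^11) = 0.02105 A through the full plate area.
∮B·dl = μ₀ I_d,enc with I_d,enc = I_d r²/R² = 2.443×10^-3 A; so B = μ₀ I_d,enc/(2πr) = 2.63×10^-8 T.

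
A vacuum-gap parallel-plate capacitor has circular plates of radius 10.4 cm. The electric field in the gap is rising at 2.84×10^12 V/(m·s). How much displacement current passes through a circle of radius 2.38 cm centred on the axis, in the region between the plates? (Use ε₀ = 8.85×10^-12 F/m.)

Total displacement current: I_d = ε₀(πR²)(dE/dt) = (8.85×10^-12)(0.03398)(2.84×10^12) = 0.8541 A.
The field is uniform, so I_d,enc = I_d (r/R)² = (0.8541)(2.38/10.4)² = 0.0447 A.

0.0447 A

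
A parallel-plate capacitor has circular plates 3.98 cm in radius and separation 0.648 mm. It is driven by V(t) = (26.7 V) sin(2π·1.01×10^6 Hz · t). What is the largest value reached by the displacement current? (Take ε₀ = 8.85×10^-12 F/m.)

0.0115 A

C = ε₀A/d = (8.85×10^-12)(4.976×10^-3)/(6.48×10^-4) = 6.796×10^-11 F; ω = 2πf = 6.346×10^6 rad/s.
I_d = C dV/dt, so |I_d|_max = C V₀ ω = (6.796×10^-11)(26.7)(6.346×10^6) = 0.0115 A.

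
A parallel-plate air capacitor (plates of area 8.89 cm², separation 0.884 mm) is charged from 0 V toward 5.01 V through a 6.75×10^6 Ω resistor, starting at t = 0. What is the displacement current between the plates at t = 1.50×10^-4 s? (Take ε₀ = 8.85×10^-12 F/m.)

6.11×10^-8 A

With C = ε₀A/d = (8.85×10^-12)(8.89×10^-4)/(8.84×10^-4) = 8.900×10^-12 F, the time constant is τ = RC = 6.007×10^-5 s, so t/τ = 2.497 and e^(−t/τ) = 0.08233.
I_d = I_cond = (V₀/R) e^(−t/τ) = (7.422×10^-7)(0.08233) = 6.11×10^-8 A.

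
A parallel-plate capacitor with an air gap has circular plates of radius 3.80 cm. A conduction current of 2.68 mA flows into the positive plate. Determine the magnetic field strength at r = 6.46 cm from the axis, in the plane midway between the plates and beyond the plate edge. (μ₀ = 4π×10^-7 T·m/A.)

By continuity the displacement current in the gap matches the conduction current: I_d = 2.68×10^-3 A.
With r > R the enclosed displacement current is the full I_d; B = μ₀ I_d / (2πr) = 8.30×10^-9 T.

8.30×10^-9 T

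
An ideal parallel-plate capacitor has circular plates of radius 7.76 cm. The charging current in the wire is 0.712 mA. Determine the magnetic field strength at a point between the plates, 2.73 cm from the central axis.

6.46×10^-10 T

No conduction current crosses the gap, so I_d there equals the 7.12×10^-4 A in the leads.
For r < R the Ampère–Maxwell law gives B(2πr) = μ₀ I_d (r²/R²), so B = μ₀ I_d r/(2πR²) = (4π×10^-7)(7.12×10^-4)(0.0273)/(2π·0.0776²) = 6.46×10^-10 T.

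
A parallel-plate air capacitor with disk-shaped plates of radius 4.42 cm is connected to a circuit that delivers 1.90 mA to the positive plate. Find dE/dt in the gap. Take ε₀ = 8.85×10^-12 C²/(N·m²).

Charge continuity gives I_d = I = 1.90×10^-3 A between the plates.
Inverting I_d = ε₀ A dE/dt gives dE/dt = 1.90×10^-3 / (8.85×10^-12 · 6.138×10^-3) = 3.50×10^10 V/(m·s).

3.50×10^10 V/(m·s)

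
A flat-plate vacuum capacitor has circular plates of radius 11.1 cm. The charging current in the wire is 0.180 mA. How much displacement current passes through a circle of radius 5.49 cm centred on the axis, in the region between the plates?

4.40×10^-5 A

By continuity the displacement current in the gap matches the conduction current: I_d = 1.80×10^-4 A.
Through an area πr² the displacement current is I_d·(πr²/πR²) = I_d (r/R)² = 4.40×10^-5 A.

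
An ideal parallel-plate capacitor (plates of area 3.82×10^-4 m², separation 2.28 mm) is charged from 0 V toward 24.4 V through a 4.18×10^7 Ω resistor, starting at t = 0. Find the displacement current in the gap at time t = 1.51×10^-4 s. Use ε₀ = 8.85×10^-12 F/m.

5.11×10^-8 A

C = ε₀A/d = (8.85×10^-12)(3.82×10^-4)/(2.28×10^-3) = 1.483×10^-12 F and τ = RC = 6.199×10^-5 s. I_d in the gap equals the RC charging current.
I_d(t) = (V₀/R) e^(−t/τ) = 5.837×10^-7 · e^(−2.436) = 5.11×10^-8 A.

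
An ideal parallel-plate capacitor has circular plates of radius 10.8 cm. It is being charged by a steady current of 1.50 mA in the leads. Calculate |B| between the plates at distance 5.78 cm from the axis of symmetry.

By continuity the displacement current in the gap matches the conduction current: I_d = 1.50×10^-3 A.
∮B·dl = μ₀ I_d,enc with I_d,enc = I_d r²/R² = 4.296×10^-4 A; so B = μ₀ I_d,enc/(2πr) = 1.49×10^-9 T.

1.49×10^-9 T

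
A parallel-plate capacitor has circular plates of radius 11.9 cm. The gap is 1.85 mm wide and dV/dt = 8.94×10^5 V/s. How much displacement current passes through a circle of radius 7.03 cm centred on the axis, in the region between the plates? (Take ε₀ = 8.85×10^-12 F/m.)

6.64×10^-5 A

I_d = C dV/dt with C = ε₀πR²/d = 2.128×10^-10 F, so I_d = (2.128×10^-10)(8.94×10^5) = 1.902×10^-4 A.
Through an area πr² the displacement current is I_d·(πr²/πR²) = I_d (r/R)² = 6.64×10^-5 A.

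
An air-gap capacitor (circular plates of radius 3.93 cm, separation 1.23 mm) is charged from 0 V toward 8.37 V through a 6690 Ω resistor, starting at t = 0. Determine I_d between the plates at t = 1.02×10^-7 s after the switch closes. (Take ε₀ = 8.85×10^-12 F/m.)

C = ε₀A/d = (8.85×10^-12)(4.852×10^-3)/(1.23×10^-3) = 3.491×10^-11 F and τ = RC = 2.335×10^-7 s. I_d in the gap equals the RC charging current.
I_d(t) = (V₀/R) e^(−t/τ) = 1.251×10^-3 · e^(−0.4368) = 8.08×10^-4 A.

8.08×10^-4 A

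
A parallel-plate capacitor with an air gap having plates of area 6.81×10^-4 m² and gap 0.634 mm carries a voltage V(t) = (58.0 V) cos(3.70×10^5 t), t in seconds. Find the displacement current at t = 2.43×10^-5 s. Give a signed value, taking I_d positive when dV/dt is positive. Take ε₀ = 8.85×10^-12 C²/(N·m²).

C = ε₀A/d = (8.85×10^-12)(6.81×10^-4)/(6.34×10^-4) = 9.506×10^-12 F. dV/dt = V₀ω·−sin(ωt); at ωt = 8.991 rad this factor is -0.4203.
I_d = C dV/dt = (9.506×10^-12)(58.0)(3.70×10^5)(-0.4203) = -8.57×10^-5 A.

-8.57×10^-5 A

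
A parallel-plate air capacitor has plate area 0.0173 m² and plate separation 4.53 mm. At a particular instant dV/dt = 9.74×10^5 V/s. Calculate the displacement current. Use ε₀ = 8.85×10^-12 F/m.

C = ε₀A/d = (8.85×10^-12)(0.0173)/(4.53×10^-3) = 3.380×10^-11 F.
I_d = C dV/dt = (3.380×10^-11)(9.74×10^5) = 3.29×10^-5 A.

3.29×10^-5 A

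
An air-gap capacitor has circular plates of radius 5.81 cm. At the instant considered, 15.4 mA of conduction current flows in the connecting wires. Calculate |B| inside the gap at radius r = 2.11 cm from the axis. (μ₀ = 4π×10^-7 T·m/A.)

1.93×10^-8 T

No conduction current crosses the gap, so I_d there equals the 0.0154 A in the leads.
An Ampèrian loop of radius r encloses a fraction (r/R)² of I_d. Then B·2πr = μ₀ I_d (r/R)², giving B = μ₀ I_d r/(2πR²) = 1.93×10^-8 T.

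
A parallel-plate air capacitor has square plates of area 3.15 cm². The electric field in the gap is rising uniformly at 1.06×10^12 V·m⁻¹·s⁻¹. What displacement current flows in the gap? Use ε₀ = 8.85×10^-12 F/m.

With a uniform field, Φ_E = EA, so I_d = ε₀ A dE/dt = 2.96×10^-3 A.

2.96×10^-3 A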